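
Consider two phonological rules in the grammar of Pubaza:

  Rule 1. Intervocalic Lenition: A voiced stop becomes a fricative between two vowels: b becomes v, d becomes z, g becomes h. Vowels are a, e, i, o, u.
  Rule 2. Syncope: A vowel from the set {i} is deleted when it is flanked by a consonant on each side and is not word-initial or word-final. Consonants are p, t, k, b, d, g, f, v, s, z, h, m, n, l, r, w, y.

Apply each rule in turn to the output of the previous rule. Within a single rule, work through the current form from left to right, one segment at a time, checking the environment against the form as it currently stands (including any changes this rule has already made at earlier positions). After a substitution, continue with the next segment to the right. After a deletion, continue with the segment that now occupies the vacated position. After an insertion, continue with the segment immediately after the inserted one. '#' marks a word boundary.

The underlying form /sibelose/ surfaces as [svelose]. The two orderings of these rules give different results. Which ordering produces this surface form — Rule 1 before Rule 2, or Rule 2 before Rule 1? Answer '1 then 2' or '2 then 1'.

Order 1 then 2:
  1 Intervocalic Lenition: [sibelose] → [sivelose]
  2 Syncope: [sivelose] → [svelose]
  result: [svelose]
Order 2 then 1:
  2 Syncope: [sibelose] → [sbelose]
  1 Intervocalic Lenition: no change — [sbelose]
  result: [sbelose]

1 then 2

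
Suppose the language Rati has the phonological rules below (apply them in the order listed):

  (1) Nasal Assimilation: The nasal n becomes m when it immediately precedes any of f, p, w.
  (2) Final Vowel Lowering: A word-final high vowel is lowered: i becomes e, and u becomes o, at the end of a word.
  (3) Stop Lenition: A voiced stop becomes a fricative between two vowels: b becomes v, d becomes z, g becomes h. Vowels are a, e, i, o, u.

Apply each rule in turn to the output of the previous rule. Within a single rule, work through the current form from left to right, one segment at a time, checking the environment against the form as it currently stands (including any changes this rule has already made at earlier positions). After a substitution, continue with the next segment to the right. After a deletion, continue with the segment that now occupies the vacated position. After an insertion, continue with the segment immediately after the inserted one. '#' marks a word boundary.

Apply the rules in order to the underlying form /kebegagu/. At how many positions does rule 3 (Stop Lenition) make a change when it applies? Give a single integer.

3

(1) Nasal Assimilation: no change — [kebegagu]
(2) Final Vowel Lowering: [kebegagu] → [kebegago]
(3) Stop Lenition: [kebegago] → [kevehaho]
Rule 3 changed 3 position(s).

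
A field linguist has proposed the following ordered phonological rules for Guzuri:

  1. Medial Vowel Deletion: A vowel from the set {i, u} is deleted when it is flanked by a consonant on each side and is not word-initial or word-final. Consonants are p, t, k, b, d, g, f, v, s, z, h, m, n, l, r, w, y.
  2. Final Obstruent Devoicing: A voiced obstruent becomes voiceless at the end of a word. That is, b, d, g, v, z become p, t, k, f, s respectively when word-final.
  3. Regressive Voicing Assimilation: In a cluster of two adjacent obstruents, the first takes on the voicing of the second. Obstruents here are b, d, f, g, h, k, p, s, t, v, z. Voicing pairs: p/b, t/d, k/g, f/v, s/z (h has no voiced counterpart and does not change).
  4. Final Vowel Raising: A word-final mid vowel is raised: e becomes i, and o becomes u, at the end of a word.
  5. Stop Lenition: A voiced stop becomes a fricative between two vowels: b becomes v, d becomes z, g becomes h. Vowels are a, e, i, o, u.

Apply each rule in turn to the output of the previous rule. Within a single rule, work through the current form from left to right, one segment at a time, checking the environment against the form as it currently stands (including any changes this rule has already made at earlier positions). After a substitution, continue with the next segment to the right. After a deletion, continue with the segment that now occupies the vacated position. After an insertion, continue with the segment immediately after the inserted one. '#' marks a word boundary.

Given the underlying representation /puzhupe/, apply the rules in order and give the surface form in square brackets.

[bshpi]

1 Medial Vowel Deletion: [puzhupe] → [pzhpe]
2 Final Obstruent Devoicing: no change — [pzhpe]
3 Regressive Voicing Assimilation: [pzhpe] → [bshpe]
4 Final Vowel Raising: [bshpe] → [bshpi]
5 Stop Lenition: no change — [bshpi]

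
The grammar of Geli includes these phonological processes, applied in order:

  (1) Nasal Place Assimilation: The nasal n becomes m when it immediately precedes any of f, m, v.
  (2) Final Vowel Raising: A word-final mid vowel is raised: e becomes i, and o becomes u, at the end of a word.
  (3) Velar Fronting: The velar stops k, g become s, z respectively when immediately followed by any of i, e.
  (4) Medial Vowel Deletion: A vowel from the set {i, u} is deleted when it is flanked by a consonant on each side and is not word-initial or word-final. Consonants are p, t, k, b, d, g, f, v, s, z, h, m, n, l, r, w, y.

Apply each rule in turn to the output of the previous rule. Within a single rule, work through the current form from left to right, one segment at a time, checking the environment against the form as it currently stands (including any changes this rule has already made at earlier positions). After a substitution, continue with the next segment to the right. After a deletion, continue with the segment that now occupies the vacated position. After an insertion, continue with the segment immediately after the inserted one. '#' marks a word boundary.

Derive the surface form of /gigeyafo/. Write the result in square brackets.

(1) Nasal Place Assimilation: no change — [gigeyafo]
(2) Final Vowel Raising: [gigeyafo] → [gigeyafu]
(3) Velar Fronting: [gigeyafu] → [zizeyafu]
(4) Medial Vowel Deletion: [zizeyafu] → [zzeyafu]

[zzeyafu]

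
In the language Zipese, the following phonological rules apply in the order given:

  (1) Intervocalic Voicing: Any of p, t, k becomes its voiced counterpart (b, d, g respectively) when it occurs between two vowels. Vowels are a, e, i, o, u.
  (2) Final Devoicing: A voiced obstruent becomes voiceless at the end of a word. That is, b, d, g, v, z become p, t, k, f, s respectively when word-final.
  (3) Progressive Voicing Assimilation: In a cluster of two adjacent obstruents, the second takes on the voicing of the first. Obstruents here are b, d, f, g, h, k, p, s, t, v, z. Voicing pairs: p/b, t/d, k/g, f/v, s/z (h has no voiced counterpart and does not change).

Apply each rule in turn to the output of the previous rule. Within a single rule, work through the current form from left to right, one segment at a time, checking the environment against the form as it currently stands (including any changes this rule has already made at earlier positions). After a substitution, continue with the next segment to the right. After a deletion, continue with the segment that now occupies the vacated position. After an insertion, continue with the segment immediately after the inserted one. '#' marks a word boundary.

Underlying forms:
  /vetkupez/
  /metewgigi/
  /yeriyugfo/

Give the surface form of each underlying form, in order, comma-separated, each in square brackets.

[vetkubes], [medewgigi], [yeriyugvo]

/vetkupez/:
  (1) Intervocalic Voicing: [vetkupez] → [vetkubez]
  (2) Final Devoicing: [vetkubez] → [vetkubes]
  (3) Progressive Voicing Assimilation: no change — [vetkubes]
/metewgigi/:
  (1) Intervocalic Voicing: [metewgigi] → [medewgigi]
  (2) Final Devoicing: no change — [medewgigi]
  (3) Progressive Voicing Assimilation: no change — [medewgigi]
/yeriyugfo/:
  (1) Intervocalic Voicing: no change — [yeriyugfo]
  (2) Final Devoicing: no change — [yeriyugfo]
  (3) Progressive Voicing Assimilation: [yeriyugfo] → [yeriyugvo]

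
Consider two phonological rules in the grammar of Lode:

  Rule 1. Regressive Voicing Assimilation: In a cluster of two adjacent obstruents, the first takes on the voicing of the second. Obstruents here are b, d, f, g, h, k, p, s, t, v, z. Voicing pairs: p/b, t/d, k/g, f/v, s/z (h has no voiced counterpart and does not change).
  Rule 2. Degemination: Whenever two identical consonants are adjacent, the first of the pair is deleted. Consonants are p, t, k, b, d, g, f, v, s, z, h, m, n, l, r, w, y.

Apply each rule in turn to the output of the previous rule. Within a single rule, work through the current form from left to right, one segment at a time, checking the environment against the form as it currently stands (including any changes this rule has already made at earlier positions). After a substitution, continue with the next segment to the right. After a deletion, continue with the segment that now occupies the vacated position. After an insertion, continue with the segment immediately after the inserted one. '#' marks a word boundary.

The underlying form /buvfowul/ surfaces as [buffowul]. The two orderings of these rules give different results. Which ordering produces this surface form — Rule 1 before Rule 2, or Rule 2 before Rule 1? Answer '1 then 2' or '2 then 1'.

Order 1 then 2:
  1 Regressive Voicing Assimilation: [buvfowul] → [buffowul]
  2 Degemination: [buffowul] → [bufowul]
  result: [bufowul]
Order 2 then 1:
  2 Degemination: no change — [buvfowul]
  1 Regressive Voicing Assimilation: [buvfowul] → [buffowul]
  result: [buffowul]

2 then 1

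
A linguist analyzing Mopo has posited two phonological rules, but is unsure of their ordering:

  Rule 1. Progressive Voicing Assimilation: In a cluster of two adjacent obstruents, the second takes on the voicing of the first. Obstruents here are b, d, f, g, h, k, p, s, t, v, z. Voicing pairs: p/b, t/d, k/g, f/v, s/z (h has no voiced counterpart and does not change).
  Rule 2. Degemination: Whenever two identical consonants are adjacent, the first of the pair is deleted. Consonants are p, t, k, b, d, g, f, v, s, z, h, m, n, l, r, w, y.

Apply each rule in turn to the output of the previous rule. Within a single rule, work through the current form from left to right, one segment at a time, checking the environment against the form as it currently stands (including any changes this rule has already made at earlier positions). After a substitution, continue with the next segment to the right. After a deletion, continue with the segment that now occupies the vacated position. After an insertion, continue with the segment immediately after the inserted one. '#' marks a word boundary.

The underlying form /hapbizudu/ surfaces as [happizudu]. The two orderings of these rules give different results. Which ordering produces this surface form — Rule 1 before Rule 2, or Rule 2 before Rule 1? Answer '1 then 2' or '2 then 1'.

2 then 1

Order 1 then 2:
  1 Progressive Voicing Assimilation: [hapbizudu] → [happizudu]
  2 Degemination: [happizudu] → [hapizudu]
  result: [hapizudu]
Order 2 then 1:
  2 Degemination: no change — [hapbizudu]
  1 Progressive Voicing Assimilation: [hapbizudu] → [happizudu]
  result: [happizudu]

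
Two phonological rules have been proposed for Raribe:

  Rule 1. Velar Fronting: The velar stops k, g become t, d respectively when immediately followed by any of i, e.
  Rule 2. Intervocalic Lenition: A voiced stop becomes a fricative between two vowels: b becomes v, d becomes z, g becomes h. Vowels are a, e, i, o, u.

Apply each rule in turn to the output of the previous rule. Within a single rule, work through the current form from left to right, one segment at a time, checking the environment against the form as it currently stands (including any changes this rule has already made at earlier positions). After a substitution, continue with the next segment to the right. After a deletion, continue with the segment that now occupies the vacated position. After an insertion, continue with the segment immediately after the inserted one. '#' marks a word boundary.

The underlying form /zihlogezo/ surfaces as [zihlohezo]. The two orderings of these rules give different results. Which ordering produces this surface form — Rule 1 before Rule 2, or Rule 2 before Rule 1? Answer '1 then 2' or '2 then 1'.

2 then 1

Order 1 then 2:
  1 Velar Fronting: [zihlogezo] → [zihlodezo]
  2 Intervocalic Lenition: [zihlodezo] → [zihlozezo]
  result: [zihlozezo]
Order 2 then 1:
  2 Intervocalic Lenition: [zihlogezo] → [zihlohezo]
  1 Velar Fronting: no change — [zihlohezo]
  result: [zihlohezo]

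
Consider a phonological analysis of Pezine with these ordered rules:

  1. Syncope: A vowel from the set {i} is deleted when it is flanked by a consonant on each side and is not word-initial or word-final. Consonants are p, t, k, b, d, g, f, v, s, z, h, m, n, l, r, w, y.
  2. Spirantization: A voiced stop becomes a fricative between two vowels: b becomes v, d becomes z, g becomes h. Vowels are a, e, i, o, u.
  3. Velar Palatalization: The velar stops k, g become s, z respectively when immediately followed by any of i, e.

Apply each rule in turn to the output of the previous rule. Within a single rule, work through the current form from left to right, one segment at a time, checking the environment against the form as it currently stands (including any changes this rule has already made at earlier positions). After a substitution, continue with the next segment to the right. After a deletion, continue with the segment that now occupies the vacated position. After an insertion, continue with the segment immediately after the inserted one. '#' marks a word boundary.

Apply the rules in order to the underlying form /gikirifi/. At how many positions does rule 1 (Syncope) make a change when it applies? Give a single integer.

3

1 Syncope: [gikirifi] → [gkrfi]
2 Spirantization: no change — [gkrfi]
3 Velar Palatalization: no change — [gkrfi]
Rule 1 changed 3 position(s).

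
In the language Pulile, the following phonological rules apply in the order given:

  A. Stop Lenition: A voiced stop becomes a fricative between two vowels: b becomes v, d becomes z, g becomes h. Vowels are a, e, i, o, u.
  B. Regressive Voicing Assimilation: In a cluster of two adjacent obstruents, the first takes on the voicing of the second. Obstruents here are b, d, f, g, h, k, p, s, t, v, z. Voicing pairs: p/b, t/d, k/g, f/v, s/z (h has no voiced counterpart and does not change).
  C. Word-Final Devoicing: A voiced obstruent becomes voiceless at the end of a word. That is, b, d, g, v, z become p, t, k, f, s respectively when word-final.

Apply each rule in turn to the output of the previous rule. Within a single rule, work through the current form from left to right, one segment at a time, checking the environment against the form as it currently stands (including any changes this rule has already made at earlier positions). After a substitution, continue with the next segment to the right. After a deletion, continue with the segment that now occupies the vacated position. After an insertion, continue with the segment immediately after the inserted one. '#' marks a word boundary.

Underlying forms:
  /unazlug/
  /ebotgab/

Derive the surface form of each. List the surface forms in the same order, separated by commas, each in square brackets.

[unazluk], [evodgap]

/unazlug/:
  A Stop Lenition: no change — [unazlug]
  B Regressive Voicing Assimilation: no change — [unazlug]
  C Word-Final Devoicing: [unazlug] → [unazluk]
/ebotgab/:
  A Stop Lenition: [ebotgab] → [evotgab]
  B Regressive Voicing Assimilation: [evotgab] → [evodgab]
  C Word-Final Devoicing: [evodgab] → [evodgap]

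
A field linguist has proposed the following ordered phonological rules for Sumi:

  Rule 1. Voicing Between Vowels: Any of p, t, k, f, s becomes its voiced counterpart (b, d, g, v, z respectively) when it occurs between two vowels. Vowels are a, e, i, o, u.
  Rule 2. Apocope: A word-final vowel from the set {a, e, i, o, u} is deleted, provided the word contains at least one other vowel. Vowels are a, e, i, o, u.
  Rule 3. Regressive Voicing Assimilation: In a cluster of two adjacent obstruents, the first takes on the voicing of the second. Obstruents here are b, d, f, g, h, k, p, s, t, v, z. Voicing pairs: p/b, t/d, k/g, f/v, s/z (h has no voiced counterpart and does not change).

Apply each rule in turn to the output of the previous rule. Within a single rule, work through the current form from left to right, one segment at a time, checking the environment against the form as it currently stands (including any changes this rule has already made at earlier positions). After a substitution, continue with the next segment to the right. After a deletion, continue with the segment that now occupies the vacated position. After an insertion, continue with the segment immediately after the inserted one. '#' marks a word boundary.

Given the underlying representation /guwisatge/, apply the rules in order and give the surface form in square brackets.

[guwizadg]

Rule 1 Voicing Between Vowels: [guwisatge] → [guwizatge]
Rule 2 Apocope: [guwizatge] → [guwizatg]
Rule 3 Regressive Voicing Assimilation: [guwizatg] → [guwizadg]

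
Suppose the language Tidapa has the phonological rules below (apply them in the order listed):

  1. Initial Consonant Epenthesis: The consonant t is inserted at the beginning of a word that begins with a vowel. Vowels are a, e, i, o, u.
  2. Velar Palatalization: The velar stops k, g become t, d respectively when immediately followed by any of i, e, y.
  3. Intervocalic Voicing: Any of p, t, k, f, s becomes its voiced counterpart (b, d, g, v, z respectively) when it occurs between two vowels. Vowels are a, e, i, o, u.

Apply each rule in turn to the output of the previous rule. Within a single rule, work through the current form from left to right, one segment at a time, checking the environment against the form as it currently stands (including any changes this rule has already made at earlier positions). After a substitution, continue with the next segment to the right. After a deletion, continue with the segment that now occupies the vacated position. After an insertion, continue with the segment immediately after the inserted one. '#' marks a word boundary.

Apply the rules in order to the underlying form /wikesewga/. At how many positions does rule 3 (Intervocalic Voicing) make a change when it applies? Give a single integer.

2

1 Initial Consonant Epenthesis: no change — [wikesewga]
2 Velar Palatalization: [wikesewga] → [witesewga]
3 Intervocalic Voicing: [witesewga] → [widezewga]
Rule 3 changed 2 position(s).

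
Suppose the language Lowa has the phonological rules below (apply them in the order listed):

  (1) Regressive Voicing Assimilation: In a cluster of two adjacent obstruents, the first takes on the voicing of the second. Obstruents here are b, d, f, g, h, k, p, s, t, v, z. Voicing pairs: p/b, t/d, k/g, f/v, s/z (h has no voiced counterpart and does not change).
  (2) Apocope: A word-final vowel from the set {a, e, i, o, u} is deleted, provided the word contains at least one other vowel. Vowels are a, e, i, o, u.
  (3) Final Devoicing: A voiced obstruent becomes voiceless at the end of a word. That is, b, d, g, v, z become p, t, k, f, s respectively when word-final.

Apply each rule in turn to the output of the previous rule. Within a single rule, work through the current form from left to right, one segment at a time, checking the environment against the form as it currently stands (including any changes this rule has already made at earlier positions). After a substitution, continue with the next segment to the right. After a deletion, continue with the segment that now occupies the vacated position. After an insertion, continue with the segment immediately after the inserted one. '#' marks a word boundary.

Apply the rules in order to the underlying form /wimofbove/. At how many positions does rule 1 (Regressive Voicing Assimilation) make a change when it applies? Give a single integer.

1

(1) Regressive Voicing Assimilation: [wimofbove] → [wimovbove]
(2) Apocope: [wimovbove] → [wimovbov]
(3) Final Devoicing: [wimovbov] → [wimovbof]
Rule 1 changed 1 position(s).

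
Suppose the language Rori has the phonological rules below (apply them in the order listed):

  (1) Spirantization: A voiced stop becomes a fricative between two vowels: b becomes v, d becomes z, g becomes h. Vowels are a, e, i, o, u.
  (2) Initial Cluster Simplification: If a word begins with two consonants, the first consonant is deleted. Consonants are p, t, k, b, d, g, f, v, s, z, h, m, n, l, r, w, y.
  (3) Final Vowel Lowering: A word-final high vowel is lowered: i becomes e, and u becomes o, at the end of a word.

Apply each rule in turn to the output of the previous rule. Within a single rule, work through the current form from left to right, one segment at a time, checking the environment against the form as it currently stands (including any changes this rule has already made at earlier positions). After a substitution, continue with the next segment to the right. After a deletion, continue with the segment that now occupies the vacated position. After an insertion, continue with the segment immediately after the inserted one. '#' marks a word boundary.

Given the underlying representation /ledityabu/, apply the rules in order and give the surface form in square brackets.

(1) Spirantization: [ledityabu] → [lezityavu]
(2) Initial Cluster Simplification: no change — [lezityavu]
(3) Final Vowel Lowering: [lezityavu] → [lezityavo]

[lezityavo]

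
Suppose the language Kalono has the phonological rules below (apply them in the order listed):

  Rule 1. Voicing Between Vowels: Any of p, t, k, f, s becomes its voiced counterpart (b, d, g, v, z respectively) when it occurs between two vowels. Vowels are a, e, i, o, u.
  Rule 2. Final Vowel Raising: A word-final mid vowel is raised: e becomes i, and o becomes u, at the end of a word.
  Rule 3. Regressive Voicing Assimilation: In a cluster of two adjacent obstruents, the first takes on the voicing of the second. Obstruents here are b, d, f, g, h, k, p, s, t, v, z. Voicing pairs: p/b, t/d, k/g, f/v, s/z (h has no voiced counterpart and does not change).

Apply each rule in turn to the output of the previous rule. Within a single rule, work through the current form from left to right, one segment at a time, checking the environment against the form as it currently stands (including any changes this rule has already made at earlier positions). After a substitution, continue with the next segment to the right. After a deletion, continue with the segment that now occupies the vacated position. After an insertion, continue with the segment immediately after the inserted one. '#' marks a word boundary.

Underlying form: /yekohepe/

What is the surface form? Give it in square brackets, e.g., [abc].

[yegohebi]

Rule 1 Voicing Between Vowels: [yekohepe] → [yegohebe]
Rule 2 Final Vowel Raising: [yegohebe] → [yegohebi]
Rule 3 Regressive Voicing Assimilation: no change — [yegohebi]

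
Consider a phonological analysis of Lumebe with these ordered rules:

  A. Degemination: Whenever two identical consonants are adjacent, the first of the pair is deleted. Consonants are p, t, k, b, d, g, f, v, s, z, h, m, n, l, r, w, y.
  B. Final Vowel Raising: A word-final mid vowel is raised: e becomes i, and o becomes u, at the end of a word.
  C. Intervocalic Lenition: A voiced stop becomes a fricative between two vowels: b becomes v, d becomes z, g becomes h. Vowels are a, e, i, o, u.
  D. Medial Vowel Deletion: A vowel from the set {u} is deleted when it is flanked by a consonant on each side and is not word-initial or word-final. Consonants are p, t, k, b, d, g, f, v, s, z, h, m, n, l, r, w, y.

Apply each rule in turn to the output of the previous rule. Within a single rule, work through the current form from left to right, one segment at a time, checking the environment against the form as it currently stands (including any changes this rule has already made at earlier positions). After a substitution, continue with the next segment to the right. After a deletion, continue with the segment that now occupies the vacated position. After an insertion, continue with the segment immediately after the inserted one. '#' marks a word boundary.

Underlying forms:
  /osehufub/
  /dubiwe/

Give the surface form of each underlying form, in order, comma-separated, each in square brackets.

[osehfb], [dviwi]

/osehufub/:
  A Degemination: no change — [osehufub]
  B Final Vowel Raising: no change — [osehufub]
  C Intervocalic Lenition: no change — [osehufub]
  D Medial Vowel Deletion: [osehufub] → [osehfb]
/dubiwe/:
  A Degemination: no change — [dubiwe]
  B Final Vowel Raising: [dubiwe] → [dubiwi]
  C Intervocalic Lenition: [dubiwi] → [duviwi]
  D Medial Vowel Deletion: [duviwi] → [dviwi]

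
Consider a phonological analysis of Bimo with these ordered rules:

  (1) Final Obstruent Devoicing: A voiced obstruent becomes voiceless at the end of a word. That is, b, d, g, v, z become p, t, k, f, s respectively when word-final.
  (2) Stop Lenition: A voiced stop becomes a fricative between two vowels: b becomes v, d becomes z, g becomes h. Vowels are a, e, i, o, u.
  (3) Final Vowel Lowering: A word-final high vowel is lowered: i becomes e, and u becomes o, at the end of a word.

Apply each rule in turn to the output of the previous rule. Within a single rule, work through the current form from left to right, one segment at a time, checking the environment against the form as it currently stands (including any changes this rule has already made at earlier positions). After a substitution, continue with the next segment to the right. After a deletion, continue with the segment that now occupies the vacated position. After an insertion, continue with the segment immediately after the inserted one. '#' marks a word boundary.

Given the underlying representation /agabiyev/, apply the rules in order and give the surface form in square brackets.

(1) Final Obstruent Devoicing: [agabiyev] → [agabiyef]
(2) Stop Lenition: [agabiyef] → [ahaviyef]
(3) Final Vowel Lowering: no change — [ahaviyef]

[ahaviyef]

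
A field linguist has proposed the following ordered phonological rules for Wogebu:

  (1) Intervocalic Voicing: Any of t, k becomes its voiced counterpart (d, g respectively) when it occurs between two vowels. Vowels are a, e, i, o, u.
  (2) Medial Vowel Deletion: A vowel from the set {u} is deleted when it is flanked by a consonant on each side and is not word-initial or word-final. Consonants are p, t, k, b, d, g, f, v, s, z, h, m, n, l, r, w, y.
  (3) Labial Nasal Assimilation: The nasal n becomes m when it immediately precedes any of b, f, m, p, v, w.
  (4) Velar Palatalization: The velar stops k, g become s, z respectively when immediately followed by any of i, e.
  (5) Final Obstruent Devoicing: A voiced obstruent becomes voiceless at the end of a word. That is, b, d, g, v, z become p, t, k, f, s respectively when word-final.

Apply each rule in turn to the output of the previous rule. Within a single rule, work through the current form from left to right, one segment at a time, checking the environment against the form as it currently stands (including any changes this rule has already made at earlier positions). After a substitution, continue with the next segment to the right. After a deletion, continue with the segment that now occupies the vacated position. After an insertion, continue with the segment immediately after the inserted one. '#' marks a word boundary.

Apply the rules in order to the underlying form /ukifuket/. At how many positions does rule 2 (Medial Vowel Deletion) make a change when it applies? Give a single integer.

(1) Intervocalic Voicing: [ukifuket] → [ugifuget]
(2) Medial Vowel Deletion: [ugifuget] → [ugifget]
(3) Labial Nasal Assimilation: no change — [ugifget]
(4) Velar Palatalization: [ugifget] → [uzifzet]
(5) Final Obstruent Devoicing: no change — [uzifzet]
Rule 2 changed 1 position(s).

1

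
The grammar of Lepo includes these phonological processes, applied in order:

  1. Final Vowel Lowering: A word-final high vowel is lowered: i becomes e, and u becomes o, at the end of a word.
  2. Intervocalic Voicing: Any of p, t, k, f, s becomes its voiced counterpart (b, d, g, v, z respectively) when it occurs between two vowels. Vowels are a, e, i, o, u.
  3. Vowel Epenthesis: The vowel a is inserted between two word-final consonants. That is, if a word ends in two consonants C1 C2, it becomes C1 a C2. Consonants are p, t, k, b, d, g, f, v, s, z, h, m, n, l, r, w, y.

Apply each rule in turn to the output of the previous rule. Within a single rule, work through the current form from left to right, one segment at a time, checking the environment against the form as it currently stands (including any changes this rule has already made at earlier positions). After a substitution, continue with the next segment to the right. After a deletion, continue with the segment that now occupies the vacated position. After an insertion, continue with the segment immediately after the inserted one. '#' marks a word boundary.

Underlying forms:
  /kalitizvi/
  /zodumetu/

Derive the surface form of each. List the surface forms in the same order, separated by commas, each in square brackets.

[kalidizve], [zodumedo]

/kalitizvi/:
  1 Final Vowel Lowering: [kalitizvi] → [kalitizve]
  2 Intervocalic Voicing: [kalitizve] → [kalidizve]
  3 Vowel Epenthesis: no change — [kalidizve]
/zodumetu/:
  1 Final Vowel Lowering: [zodumetu] → [zodumeto]
  2 Intervocalic Voicing: [zodumeto] → [zodumedo]
  3 Vowel Epenthesis: no change — [zodumedo]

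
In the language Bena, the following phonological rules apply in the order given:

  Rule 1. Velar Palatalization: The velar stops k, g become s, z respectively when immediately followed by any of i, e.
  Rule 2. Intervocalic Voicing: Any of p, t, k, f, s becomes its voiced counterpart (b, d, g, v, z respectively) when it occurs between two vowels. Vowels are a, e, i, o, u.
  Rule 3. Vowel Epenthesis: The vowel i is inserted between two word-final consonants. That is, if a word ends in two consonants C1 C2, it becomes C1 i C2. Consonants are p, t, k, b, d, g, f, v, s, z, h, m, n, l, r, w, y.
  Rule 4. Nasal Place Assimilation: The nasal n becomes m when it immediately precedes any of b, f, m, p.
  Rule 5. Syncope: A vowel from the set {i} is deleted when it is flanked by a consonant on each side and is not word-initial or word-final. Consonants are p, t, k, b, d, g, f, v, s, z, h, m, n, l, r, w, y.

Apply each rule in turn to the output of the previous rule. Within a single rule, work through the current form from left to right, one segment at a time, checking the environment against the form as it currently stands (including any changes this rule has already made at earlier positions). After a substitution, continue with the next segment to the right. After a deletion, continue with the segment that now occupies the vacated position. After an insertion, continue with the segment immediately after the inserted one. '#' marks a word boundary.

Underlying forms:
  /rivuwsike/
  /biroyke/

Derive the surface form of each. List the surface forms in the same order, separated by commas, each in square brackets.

/rivuwsike/:
  Rule 1 Velar Palatalization: [rivuwsike] → [rivuwsise]
  Rule 2 Intervocalic Voicing: [rivuwsise] → [rivuwsize]
  Rule 3 Vowel Epenthesis: no change — [rivuwsize]
  Rule 4 Nasal Place Assimilation: no change — [rivuwsize]
  Rule 5 Syncope: [rivuwsize] → [rvuwsze]
/biroyke/:
  Rule 1 Velar Palatalization: [biroyke] → [biroyse]
  Rule 2 Intervocalic Voicing: no change — [biroyse]
  Rule 3 Vowel Epenthesis: no change — [biroyse]
  Rule 4 Nasal Place Assimilation: no change — [biroyse]
  Rule 5 Syncope: [biroyse] → [broyse]

[rvuwsze], [broyse]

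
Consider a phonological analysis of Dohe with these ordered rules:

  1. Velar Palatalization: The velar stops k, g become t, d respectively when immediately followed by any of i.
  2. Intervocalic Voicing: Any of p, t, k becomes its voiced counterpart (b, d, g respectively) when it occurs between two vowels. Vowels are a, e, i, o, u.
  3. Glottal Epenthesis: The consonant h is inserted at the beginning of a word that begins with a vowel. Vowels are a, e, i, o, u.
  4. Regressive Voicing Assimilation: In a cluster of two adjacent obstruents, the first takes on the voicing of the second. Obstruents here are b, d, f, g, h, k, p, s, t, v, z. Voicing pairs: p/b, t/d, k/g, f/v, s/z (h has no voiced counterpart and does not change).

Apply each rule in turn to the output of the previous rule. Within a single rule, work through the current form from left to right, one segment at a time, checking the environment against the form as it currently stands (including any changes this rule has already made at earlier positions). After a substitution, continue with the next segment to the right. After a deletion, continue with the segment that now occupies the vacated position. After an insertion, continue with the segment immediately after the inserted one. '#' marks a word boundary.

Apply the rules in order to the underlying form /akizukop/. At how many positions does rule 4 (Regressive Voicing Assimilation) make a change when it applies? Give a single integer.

0

1 Velar Palatalization: [akizukop] → [atizukop]
2 Intervocalic Voicing: [atizukop] → [adizugop]
3 Glottal Epenthesis: [adizugop] → [hadizugop]
4 Regressive Voicing Assimilation: no change — [hadizugop]
Rule 4 changed 0 position(s).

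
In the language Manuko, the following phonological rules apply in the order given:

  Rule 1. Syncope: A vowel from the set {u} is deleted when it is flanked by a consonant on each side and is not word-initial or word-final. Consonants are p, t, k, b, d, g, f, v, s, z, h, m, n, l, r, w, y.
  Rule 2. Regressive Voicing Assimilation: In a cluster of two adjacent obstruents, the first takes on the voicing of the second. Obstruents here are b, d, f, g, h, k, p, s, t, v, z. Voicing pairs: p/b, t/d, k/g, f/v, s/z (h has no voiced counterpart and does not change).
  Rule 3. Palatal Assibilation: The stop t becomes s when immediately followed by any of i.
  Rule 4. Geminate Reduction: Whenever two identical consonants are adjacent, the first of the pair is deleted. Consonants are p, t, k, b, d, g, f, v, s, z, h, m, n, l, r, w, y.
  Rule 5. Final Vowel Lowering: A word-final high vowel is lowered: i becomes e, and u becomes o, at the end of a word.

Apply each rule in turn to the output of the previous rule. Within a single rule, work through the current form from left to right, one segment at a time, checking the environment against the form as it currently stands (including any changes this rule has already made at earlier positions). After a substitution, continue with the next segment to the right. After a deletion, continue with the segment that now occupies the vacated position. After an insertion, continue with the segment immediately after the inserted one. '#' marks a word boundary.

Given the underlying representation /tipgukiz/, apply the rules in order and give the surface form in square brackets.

[sibkiz]

Rule 1 Syncope: [tipgukiz] → [tipgkiz]
Rule 2 Regressive Voicing Assimilation: [tipgkiz] → [tibkkiz]
Rule 3 Palatal Assibilation: [tibkkiz] → [sibkkiz]
Rule 4 Geminate Reduction: [sibkkiz] → [sibkiz]
Rule 5 Final Vowel Lowering: no change — [sibkiz]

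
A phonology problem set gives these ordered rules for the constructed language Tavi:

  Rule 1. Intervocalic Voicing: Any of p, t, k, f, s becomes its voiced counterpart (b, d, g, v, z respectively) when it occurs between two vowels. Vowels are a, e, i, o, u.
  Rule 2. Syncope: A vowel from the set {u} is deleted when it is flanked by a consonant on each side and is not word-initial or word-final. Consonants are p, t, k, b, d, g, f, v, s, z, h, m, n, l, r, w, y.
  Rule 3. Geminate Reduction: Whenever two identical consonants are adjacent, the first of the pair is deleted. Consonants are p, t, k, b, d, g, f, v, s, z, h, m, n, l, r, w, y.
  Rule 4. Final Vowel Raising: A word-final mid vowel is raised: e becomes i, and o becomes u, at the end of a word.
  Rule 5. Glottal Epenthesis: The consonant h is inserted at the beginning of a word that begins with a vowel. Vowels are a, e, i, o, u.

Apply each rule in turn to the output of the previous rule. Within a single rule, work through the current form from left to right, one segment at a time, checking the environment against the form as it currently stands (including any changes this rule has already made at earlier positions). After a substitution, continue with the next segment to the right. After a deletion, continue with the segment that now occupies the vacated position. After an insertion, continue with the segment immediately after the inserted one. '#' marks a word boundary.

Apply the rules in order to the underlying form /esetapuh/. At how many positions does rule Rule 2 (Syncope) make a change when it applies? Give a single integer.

1

Rule 1 Intervocalic Voicing: [esetapuh] → [ezedabuh]
Rule 2 Syncope: [ezedabuh] → [ezedabh]
Rule 3 Geminate Reduction: no change — [ezedabh]
Rule 4 Final Vowel Raising: no change — [ezedabh]
Rule 5 Glottal Epenthesis: [ezedabh] → [hezedabh]
Rule Rule 2 changed 1 position(s).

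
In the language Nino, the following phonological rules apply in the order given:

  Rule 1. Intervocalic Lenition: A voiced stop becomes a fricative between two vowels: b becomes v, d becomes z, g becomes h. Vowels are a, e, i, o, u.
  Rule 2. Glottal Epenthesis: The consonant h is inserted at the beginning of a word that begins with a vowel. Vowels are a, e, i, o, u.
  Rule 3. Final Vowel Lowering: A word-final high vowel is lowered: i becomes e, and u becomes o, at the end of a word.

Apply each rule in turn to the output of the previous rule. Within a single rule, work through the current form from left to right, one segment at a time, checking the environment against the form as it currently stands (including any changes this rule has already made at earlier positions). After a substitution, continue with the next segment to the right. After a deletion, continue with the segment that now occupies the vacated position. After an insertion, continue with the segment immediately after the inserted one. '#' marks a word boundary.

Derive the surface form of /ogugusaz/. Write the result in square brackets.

[hohuhusaz]

Rule 1 Intervocalic Lenition: [ogugusaz] → [ohuhusaz]
Rule 2 Glottal Epenthesis: [ohuhusaz] → [hohuhusaz]
Rule 3 Final Vowel Lowering: no change — [hohuhusaz]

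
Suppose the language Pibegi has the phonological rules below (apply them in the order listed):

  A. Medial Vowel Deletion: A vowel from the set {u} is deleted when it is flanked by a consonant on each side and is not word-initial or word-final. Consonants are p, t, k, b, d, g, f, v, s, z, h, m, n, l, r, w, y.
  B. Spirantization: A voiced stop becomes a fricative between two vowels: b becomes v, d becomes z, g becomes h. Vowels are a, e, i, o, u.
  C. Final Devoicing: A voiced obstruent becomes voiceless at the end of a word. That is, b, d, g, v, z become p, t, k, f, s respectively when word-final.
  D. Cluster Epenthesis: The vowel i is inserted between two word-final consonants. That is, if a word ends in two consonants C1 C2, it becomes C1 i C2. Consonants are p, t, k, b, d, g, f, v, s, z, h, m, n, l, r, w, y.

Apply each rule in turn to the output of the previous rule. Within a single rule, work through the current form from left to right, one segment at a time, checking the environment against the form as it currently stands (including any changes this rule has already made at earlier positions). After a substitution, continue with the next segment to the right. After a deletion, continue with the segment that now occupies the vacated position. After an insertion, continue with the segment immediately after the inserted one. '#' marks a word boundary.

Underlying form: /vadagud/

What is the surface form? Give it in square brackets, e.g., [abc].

A Medial Vowel Deletion: [vadagud] → [vadagd]
B Spirantization: [vadagd] → [vazagd]
C Final Devoicing: [vazagd] → [vazagt]
D Cluster Epenthesis: [vazagt] → [vazagit]

[vazagit]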